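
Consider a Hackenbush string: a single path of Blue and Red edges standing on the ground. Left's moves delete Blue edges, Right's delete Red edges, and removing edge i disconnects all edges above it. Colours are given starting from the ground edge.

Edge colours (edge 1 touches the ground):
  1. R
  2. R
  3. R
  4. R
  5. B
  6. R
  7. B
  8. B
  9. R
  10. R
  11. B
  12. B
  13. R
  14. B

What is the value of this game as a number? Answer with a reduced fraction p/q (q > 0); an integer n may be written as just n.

Build G(s[:k]) for k = 1..14, string s = R R R R B R B B R R B B R B.
G_1 [R]  L=[·]  R=[0]  = -1
G_2 [RR]  L=[·]  R=[-1 0]  = -2
G_3 [RRR]  L=[·]  R=[-2 -1 0]  = -3
G_4 [RRRR]  L=[·]  R=[-3 -2 -1 0]  = -4
G_5 [RRRRB]  L=[-4]  R=[-3 -2 -1 0]  = -7/2
G_6 [RRRRBR]  L=[-4]  R=[-7/2 -3 -2 -1 0]  = -15/4
G_7 [RRRRBRB]  L=[-4 -15/4]  R=[-7/2 -3 -2 -1 0]  = -29/8
G_8 [RRRRBRBB]  L=[-4 -15/4 -29/8]  R=[-7/2 -3 -2 -1 0]  = -57/16
G_9 [RRRRBRBBR]  L=[-4 -15/4 -29/8]  R=[-57/16 -7/2 -3 -2 -1 0]  = -115/32
G_10 [RRRRBRBBRR]  L=[-4 -15/4 -29/8]  R=[-115/32 -57/16 -7/2 -3 -2 -1 0]  = -231/64
G_11 [RRRRBRBBRRB]  L=[-4 -15/4 -29/8 -231/64]  R=[-115/32 -57/16 -7/2 -3 -2 -1 0]  = -461/128
G_12 [RRRRBRBBRRBB]  L=[-4 -15/4 -29/8 -231/64 -461/128]  R=[-115/32 -57/16 -7/2 -3 -2 -1 0]  = -921/256
G_13 [RRRRBRBBRRBBR]  L=[-4 -15/4 -29/8 -231/64 -461/128]  R=[-921/256 -115/32 -57/16 -7/2 -3 -2 -1 0]  = -1843/512
G_14 [RRRRBRBBRRBBRB]  L=[-4 -15/4 -29/8 -231/64 -461/128 -1843/512]  R=[-921/256 -115/32 -57/16 -7/2 -3 -2 -1 0]  = -3685/1024

-3685/1024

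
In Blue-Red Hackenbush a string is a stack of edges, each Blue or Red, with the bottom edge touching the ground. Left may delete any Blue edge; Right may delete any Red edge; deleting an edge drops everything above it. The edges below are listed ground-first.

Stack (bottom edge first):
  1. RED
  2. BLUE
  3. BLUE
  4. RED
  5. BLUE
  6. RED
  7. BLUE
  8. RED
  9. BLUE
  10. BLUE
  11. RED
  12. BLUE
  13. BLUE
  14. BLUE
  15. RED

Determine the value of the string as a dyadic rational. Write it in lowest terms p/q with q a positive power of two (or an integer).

-5411/16384

Recurse on prefixes of the 15-edge string RED BLUE BLUE RED BLUE RED BLUE RED BLUE BLUE RED BLUE BLUE BLUE RED:
edge 1 of 15 (RED): { ∅ | 0 } -> -1
edge 2 of 15 (BLUE): { -1 | 0 } -> -1/2
edge 3 of 15 (BLUE): { -1,-1/2 | 0 } -> -1/4
edge 4 of 15 (RED): { -1,-1/2 | -1/4,0 } -> -3/8
edge 5 of 15 (BLUE): { -1,-1/2,-3/8 | -1/4,0 } -> -5/16
edge 6 of 15 (RED): { -1,-1/2,-3/8 | -5/16,-1/4,0 } -> -11/32
edge 7 of 15 (BLUE): { -1,-1/2,-3/8,-11/32 | -5/16,-1/4,0 } -> -21/64
edge 8 of 15 (RED): { -1,-1/2,-3/8,-11/32 | -21/64,-5/16,-1/4,0 } -> -43/128
edge 9 of 15 (BLUE): { -1,-1/2,-3/8,-11/32,-43/128 | -21/64,-5/16,-1/4,0 } -> -85/256
edge 10 of 15 (BLUE): { -1,-1/2,-3/8,-11/32,-43/128,-85/256 | -21/64,-5/16,-1/4,0 } -> -169/512
edge 11 of 15 (RED): { -1,-1/2,-3/8,-11/32,-43/128,-85/256 | -169/512,-21/64,-5/16,-1/4,0 } -> -339/1024
edge 12 of 15 (BLUE): { -1,-1/2,-3/8,-11/32,-43/128,-85/256,-339/1024 | -169/512,-21/64,-5/16,-1/4,0 } -> -677/2048
edge 13 of 15 (BLUE): { -1,-1/2,-3/8,-11/32,-43/128,-85/256,-339/1024,-677/2048 | -169/512,-21/64,-5/16,-1/4,0 } -> -1353/4096
edge 14 of 15 (BLUE): { -1,-1/2,-3/8,-11/32,-43/128,-85/256,-339/1024,-677/2048,-1353/4096 | -169/512,-21/64,-5/16,-1/4,0 } -> -2705/8192
edge 15 of 15 (RED): { -1,-1/2,-3/8,-11/32,-43/128,-85/256,-339/1024,-677/2048,-1353/4096 | -2705/8192,-169/512,-21/64,-5/16,-1/4,0 } -> -5411/16384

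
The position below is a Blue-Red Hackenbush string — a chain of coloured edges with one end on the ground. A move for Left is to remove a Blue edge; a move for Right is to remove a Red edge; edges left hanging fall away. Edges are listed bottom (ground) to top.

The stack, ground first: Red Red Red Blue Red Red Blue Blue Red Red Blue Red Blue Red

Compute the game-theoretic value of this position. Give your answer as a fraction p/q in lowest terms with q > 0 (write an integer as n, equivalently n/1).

-5739/2048

edge 1 of 14 (Red): { — | 0 } → -1
edge 2 of 14 (Red): { — | -1, 0 } → -2
edge 3 of 14 (Red): { — | -2, -1, 0 } → -3
edge 4 of 14 (Blue): { -3 | -2, -1, 0 } → -5/2
edge 5 of 14 (Red): { -3 | -5/2, -2, -1, 0 } → -11/4
edge 6 of 14 (Red): { -3 | -11/4, -5/2, -2, -1, 0 } → -23/8
edge 7 of 14 (Blue): { -3, -23/8 | -11/4, -5/2, -2, -1, 0 } → -45/16
edge 8 of 14 (Blue): { -3, -23/8, -45/16 | -11/4, -5/2, -2, -1, 0 } → -89/32
edge 9 of 14 (Red): { -3, -23/8, -45/16 | -89/32, -11/4, -5/2, -2, -1, 0 } → -179/64
edge 10 of 14 (Red): { -3, -23/8, -45/16 | -179/64, -89/32, -11/4, -5/2, -2, -1, 0 } → -359/128
edge 11 of 14 (Blue): { -3, -23/8, -45/16, -359/128 | -179/64, -89/32, -11/4, -5/2, -2, -1, 0 } → -717/256
edge 12 of 14 (Red): { -3, -23/8, -45/16, -359/128 | -717/256, -179/64, -89/32, -11/4, -5/2, -2, -1, 0 } → -1435/512
edge 13 of 14 (Blue): { -3, -23/8, -45/16, -359/128, -1435/512 | -717/256, -179/64, -89/32, -11/4, -5/2, -2, -1, 0 } → -2869/1024
edge 14 of 14 (Red): { -3, -23/8, -45/16, -359/128, -1435/512 | -2869/1024, -717/256, -179/64, -89/32, -11/4, -5/2, -2, -1, 0 } → -5739/2048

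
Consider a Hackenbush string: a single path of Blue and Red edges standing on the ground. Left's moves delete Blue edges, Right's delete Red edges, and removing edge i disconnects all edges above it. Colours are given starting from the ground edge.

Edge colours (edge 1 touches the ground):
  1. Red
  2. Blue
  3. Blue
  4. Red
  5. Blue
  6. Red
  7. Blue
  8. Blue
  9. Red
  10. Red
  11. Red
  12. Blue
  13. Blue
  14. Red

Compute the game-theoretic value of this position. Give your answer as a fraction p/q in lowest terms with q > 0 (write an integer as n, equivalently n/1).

-2675/8192

1 of 14 · R · max L −∞ · min R 0 ⇒ -1
2 of 14 · RB · max L -1 · min R 0 ⇒ -1/2
3 of 14 · RBB · max L -1/2 · min R 0 ⇒ -1/4
4 of 14 · RBBR · max L -1/2 · min R -1/4 ⇒ -3/8
5 of 14 · RBBRB · max L -3/8 · min R -1/4 ⇒ -5/16
6 of 14 · RBBRBR · max L -3/8 · min R -5/16 ⇒ -11/32
7 of 14 · RBBRBRB · max L -11/32 · min R -5/16 ⇒ -21/64
8 of 14 · RBBRBRBB · max L -21/64 · min R -5/16 ⇒ -41/128
9 of 14 · RBBRBRBBR · max L -21/64 · min R -41/128 ⇒ -83/256
10 of 14 · RBBRBRBBRR · max L -21/64 · min R -83/256 ⇒ -167/512
11 of 14 · RBBRBRBBRRR · max L -21/64 · min R -167/512 ⇒ -335/1024
12 of 14 · RBBRBRBBRRRB · max L -335/1024 · min R -167/512 ⇒ -669/2048
13 of 14 · RBBRBRBBRRRBB · max L -669/2048 · min R -167/512 ⇒ -1337/4096
14 of 14 · RBBRBRBBRRRBBR · max L -669/2048 · min R -1337/4096 ⇒ -2675/8192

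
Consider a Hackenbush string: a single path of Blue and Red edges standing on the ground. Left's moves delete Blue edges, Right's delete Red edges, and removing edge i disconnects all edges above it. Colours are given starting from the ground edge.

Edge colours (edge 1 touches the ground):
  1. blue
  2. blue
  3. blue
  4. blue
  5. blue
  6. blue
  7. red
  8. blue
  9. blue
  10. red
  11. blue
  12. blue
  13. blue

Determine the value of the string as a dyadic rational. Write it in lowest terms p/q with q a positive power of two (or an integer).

Prefix values for blue blue blue blue blue blue red blue blue red blue blue blue via {L|R} + simplicity:
val(b) = { 0 | — } = 1
val(bb) = { 0, 1 | — } = 2
val(bbb) = { 0, 1, 2 | — } = 3
val(bbbb) = { 0, 1, 2, 3 | — } = 4
val(bbbbb) = { 0, 1, 2, 3, 4 | — } = 5
val(bbbbbb) = { 0, 1, 2, 3, 4, 5 | — } = 6
val(bbbbbbr) = { 0, 1, 2, 3, 4, 5 | 6 } = 11/2
val(bbbbbbrb) = { 0, 1, 2, 3, 4, 5, 11/2 | 6 } = 23/4
val(bbbbbbrbb) = { 0, 1, 2, 3, 4, 5, 11/2, 23/4 | 6 } = 47/8
val(bbbbbbrbbr) = { 0, 1, 2, 3, 4, 5, 11/2, 23/4 | 47/8, 6 } = 93/16
val(bbbbbbrbbrb) = { 0, 1, 2, 3, 4, 5, 11/2, 23/4, 93/16 | 47/8, 6 } = 187/32
val(bbbbbbrbbrbb) = { 0, 1, 2, 3, 4, 5, 11/2, 23/4, 93/16, 187/32 | 47/8, 6 } = 375/64
val(bbbbbbrbbrbbb) = { 0, 1, 2, 3, 4, 5, 11/2, 23/4, 93/16, 187/32, 375/64 | 47/8, 6 } = 751/128

751/128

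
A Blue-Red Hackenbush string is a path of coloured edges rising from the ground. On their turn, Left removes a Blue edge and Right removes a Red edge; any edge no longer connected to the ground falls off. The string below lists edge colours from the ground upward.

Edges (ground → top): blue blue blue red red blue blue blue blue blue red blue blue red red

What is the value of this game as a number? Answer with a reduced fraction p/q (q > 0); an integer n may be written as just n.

10201/4096

edge 1 of 15 (blue): { 0 | none } gives 1
edge 2 of 15 (blue): { 0 1 | none } gives 2
edge 3 of 15 (blue): { 0 1 2 | none } gives 3
edge 4 of 15 (red): { 0 1 2 | 3 } gives 5/2
edge 5 of 15 (red): { 0 1 2 | 5/2 3 } gives 9/4
edge 6 of 15 (blue): { 0 1 2 9/4 | 5/2 3 } gives 19/8
edge 7 of 15 (blue): { 0 1 2 9/4 19/8 | 5/2 3 } gives 39/16
edge 8 of 15 (blue): { 0 1 2 9/4 19/8 39/16 | 5/2 3 } gives 79/32
edge 9 of 15 (blue): { 0 1 2 9/4 19/8 39/16 79/32 | 5/2 3 } gives 159/64
edge 10 of 15 (blue): { 0 1 2 9/4 19/8 39/16 79/32 159/64 | 5/2 3 } gives 319/128
edge 11 of 15 (red): { 0 1 2 9/4 19/8 39/16 79/32 159/64 | 319/128 5/2 3 } gives 637/256
edge 12 of 15 (blue): { 0 1 2 9/4 19/8 39/16 79/32 159/64 637/256 | 319/128 5/2 3 } gives 1275/512
edge 13 of 15 (blue): { 0 1 2 9/4 19/8 39/16 79/32 159/64 637/256 1275/512 | 319/128 5/2 3 } gives 2551/1024
edge 14 of 15 (red): { 0 1 2 9/4 19/8 39/16 79/32 159/64 637/256 1275/512 | 2551/1024 319/128 5/2 3 } gives 5101/2048
edge 15 of 15 (red): { 0 1 2 9/4 19/8 39/16 79/32 159/64 637/256 1275/512 | 5101/2048 2551/1024 319/128 5/2 3 } gives 10201/4096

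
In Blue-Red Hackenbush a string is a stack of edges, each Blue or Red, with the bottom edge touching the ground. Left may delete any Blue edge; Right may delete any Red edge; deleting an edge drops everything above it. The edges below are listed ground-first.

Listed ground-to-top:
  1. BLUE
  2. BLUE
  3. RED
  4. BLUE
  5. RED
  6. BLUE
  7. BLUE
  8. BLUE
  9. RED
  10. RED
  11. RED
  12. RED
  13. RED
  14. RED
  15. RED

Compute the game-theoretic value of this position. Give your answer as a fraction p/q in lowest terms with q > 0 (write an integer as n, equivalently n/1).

Build g(s[:k]) for k = 1..15, string s = BLUE BLUE RED BLUE RED BLUE BLUE BLUE RED RED RED RED RED RED RED.
g_1 [B]  L=[0]  R=[]  — 1
g_2 [BB]  L=[0 1]  R=[]  — 2
g_3 [BBR]  L=[0 1]  R=[2]  — 3/2
g_4 [BBRB]  L=[0 1 3/2]  R=[2]  — 7/4
g_5 [BBRBR]  L=[0 1 3/2]  R=[7/4 2]  — 13/8
g_6 [BBRBRB]  L=[0 1 3/2 13/8]  R=[7/4 2]  — 27/16
g_7 [BBRBRBB]  L=[0 1 3/2 13/8 27/16]  R=[7/4 2]  — 55/32
g_8 [BBRBRBBB]  L=[0 1 3/2 13/8 27/16 55/32]  R=[7/4 2]  — 111/64
g_9 [BBRBRBBBR]  L=[0 1 3/2 13/8 27/16 55/32]  R=[111/64 7/4 2]  — 221/128
g_10 [BBRBRBBBRR]  L=[0 1 3/2 13/8 27/16 55/32]  R=[221/128 111/64 7/4 2]  — 441/256
g_11 [BBRBRBBBRRR]  L=[0 1 3/2 13/8 27/16 55/32]  R=[441/256 221/128 111/64 7/4 2]  — 881/512
g_12 [BBRBRBBBRRRR]  L=[0 1 3/2 13/8 27/16 55/32]  R=[881/512 441/256 221/128 111/64 7/4 2]  — 1761/1024
g_13 [BBRBRBBBRRRRR]  L=[0 1 3/2 13/8 27/16 55/32]  R=[1761/1024 881/512 441/256 221/128 111/64 7/4 2]  — 3521/2048
g_14 [BBRBRBBBRRRRRR]  L=[0 1 3/2 13/8 27/16 55/32]  R=[3521/2048 1761/1024 881/512 441/256 221/128 111/64 7/4 2]  — 7041/4096
g_15 [BBRBRBBBRRRRRRR]  L=[0 1 3/2 13/8 27/16 55/32]  R=[7041/4096 3521/2048 1761/1024 881/512 441/256 221/128 111/64 7/4 2]  — 14081/8192

14081/8192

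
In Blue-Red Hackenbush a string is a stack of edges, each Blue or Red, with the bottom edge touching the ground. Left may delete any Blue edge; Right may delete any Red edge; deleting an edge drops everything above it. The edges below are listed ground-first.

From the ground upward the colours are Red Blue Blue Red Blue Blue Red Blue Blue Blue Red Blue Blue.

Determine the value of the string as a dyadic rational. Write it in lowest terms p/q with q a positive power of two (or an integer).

-1161/4096

edge 1 of 13 (Red): { (no moves) | 0 } — -1
edge 2 of 13 (Blue): { -1 | 0 } — -1/2
edge 3 of 13 (Blue): { -1, -1/2 | 0 } — -1/4
edge 4 of 13 (Red): { -1, -1/2 | -1/4, 0 } — -3/8
edge 5 of 13 (Blue): { -1, -1/2, -3/8 | -1/4, 0 } — -5/16
edge 6 of 13 (Blue): { -1, -1/2, -3/8, -5/16 | -1/4, 0 } — -9/32
edge 7 of 13 (Red): { -1, -1/2, -3/8, -5/16 | -9/32, -1/4, 0 } — -19/64
edge 8 of 13 (Blue): { -1, -1/2, -3/8, -5/16, -19/64 | -9/32, -1/4, 0 } — -37/128
edge 9 of 13 (Blue): { -1, -1/2, -3/8, -5/16, -19/64, -37/128 | -9/32, -1/4, 0 } — -73/256
edge 10 of 13 (Blue): { -1, -1/2, -3/8, -5/16, -19/64, -37/128, -73/256 | -9/32, -1/4, 0 } — -145/512
edge 11 of 13 (Red): { -1, -1/2, -3/8, -5/16, -19/64, -37/128, -73/256 | -145/512, -9/32, -1/4, 0 } — -291/1024
edge 12 of 13 (Blue): { -1, -1/2, -3/8, -5/16, -19/64, -37/128, -73/256, -291/1024 | -145/512, -9/32, -1/4, 0 } — -581/2048
edge 13 of 13 (Blue): { -1, -1/2, -3/8, -5/16, -19/64, -37/128, -73/256, -291/1024, -581/2048 | -145/512, -9/32, -1/4, 0 } — -1161/4096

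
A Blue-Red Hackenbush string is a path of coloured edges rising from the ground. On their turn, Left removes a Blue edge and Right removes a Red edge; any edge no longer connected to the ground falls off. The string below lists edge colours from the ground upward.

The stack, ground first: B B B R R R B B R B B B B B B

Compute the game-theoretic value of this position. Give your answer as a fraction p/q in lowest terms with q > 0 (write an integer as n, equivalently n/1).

Prefix values for B B B R R R B B R B B B B B B via {L|R} + simplicity:
g_1 [B]  L=[0]  R=[·]  -> 1
g_2 [BB]  L=[0,1]  R=[·]  -> 2
g_3 [BBB]  L=[0,1,2]  R=[·]  -> 3
g_4 [BBBR]  L=[0,1,2]  R=[3]  -> 5/2
g_5 [BBBRR]  L=[0,1,2]  R=[5/2,3]  -> 9/4
g_6 [BBBRRR]  L=[0,1,2]  R=[9/4,5/2,3]  -> 17/8
g_7 [BBBRRRB]  L=[0,1,2,17/8]  R=[9/4,5/2,3]  -> 35/16
g_8 [BBBRRRBB]  L=[0,1,2,17/8,35/16]  R=[9/4,5/2,3]  -> 71/32
g_9 [BBBRRRBBR]  L=[0,1,2,17/8,35/16]  R=[71/32,9/4,5/2,3]  -> 141/64
g_10 [BBBRRRBBRB]  L=[0,1,2,17/8,35/16,141/64]  R=[71/32,9/4,5/2,3]  -> 283/128
g_11 [BBBRRRBBRBB]  L=[0,1,2,17/8,35/16,141/64,283/128]  R=[71/32,9/4,5/2,3]  -> 567/256
g_12 [BBBRRRBBRBBB]  L=[0,1,2,17/8,35/16,141/64,283/128,567/256]  R=[71/32,9/4,5/2,3]  -> 1135/512
g_13 [BBBRRRBBRBBBB]  L=[0,1,2,17/8,35/16,141/64,283/128,567/256,1135/512]  R=[71/32,9/4,5/2,3]  -> 2271/1024
g_14 [BBBRRRBBRBBBBB]  L=[0,1,2,17/8,35/16,141/64,283/128,567/256,1135/512,2271/1024]  R=[71/32,9/4,5/2,3]  -> 4543/2048
g_15 [BBBRRRBBRBBBBBB]  L=[0,1,2,17/8,35/16,141/64,283/128,567/256,1135/512,2271/1024,4543/2048]  R=[71/32,9/4,5/2,3]  -> 9087/4096

9087/4096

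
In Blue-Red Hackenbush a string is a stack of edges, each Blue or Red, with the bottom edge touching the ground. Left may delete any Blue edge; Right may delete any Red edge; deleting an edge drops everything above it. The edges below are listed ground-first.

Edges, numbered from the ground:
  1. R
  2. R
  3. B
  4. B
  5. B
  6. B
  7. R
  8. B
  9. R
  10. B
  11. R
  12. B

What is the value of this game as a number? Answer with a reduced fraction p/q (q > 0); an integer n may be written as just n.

val_1 [R]  L=[—]  R=[0]  gives -1
val_2 [RR]  L=[—]  R=[-1, 0]  gives -2
val_3 [RRB]  L=[-2]  R=[-1, 0]  gives -3/2
val_4 [RRBB]  L=[-2, -3/2]  R=[-1, 0]  gives -5/4
val_5 [RRBBB]  L=[-2, -3/2, -5/4]  R=[-1, 0]  gives -9/8
val_6 [RRBBBB]  L=[-2, -3/2, -5/4, -9/8]  R=[-1, 0]  gives -17/16
val_7 [RRBBBBR]  L=[-2, -3/2, -5/4, -9/8]  R=[-17/16, -1, 0]  gives -35/32
val_8 [RRBBBBRB]  L=[-2, -3/2, -5/4, -9/8, -35/32]  R=[-17/16, -1, 0]  gives -69/64
val_9 [RRBBBBRBR]  L=[-2, -3/2, -5/4, -9/8, -35/32]  R=[-69/64, -17/16, -1, 0]  gives -139/128
val_10 [RRBBBBRBRB]  L=[-2, -3/2, -5/4, -9/8, -35/32, -139/128]  R=[-69/64, -17/16, -1, 0]  gives -277/256
val_11 [RRBBBBRBRBR]  L=[-2, -3/2, -5/4, -9/8, -35/32, -139/128]  R=[-277/256, -69/64, -17/16, -1, 0]  gives -555/512
val_12 [RRBBBBRBRBRB]  L=[-2, -3/2, -5/4, -9/8, -35/32, -139/128, -555/512]  R=[-277/256, -69/64, -17/16, -1, 0]  gives -1109/1024

-1109/1024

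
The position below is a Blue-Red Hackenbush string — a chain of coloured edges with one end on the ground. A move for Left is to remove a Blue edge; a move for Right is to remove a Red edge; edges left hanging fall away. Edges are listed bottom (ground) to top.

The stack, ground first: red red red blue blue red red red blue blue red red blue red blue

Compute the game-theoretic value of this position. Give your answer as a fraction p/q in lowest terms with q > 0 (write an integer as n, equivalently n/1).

-10037/4096

v_1 [r]  L=[(no moves)]  R=[0]  so -1
v_2 [rr]  L=[(no moves)]  R=[-1 0]  so -2
v_3 [rrr]  L=[(no moves)]  R=[-2 -1 0]  so -3
v_4 [rrrb]  L=[-3]  R=[-2 -1 0]  so -5/2
v_5 [rrrbb]  L=[-3 -5/2]  R=[-2 -1 0]  so -9/4
v_6 [rrrbbr]  L=[-3 -5/2]  R=[-9/4 -2 -1 0]  so -19/8
v_7 [rrrbbrr]  L=[-3 -5/2]  R=[-19/8 -9/4 -2 -1 0]  so -39/16
v_8 [rrrbbrrr]  L=[-3 -5/2]  R=[-39/16 -19/8 -9/4 -2 -1 0]  so -79/32
v_9 [rrrbbrrrb]  L=[-3 -5/2 -79/32]  R=[-39/16 -19/8 -9/4 -2 -1 0]  so -157/64
v_10 [rrrbbrrrbb]  L=[-3 -5/2 -79/32 -157/64]  R=[-39/16 -19/8 -9/4 -2 -1 0]  so -313/128
v_11 [rrrbbrrrbbr]  L=[-3 -5/2 -79/32 -157/64]  R=[-313/128 -39/16 -19/8 -9/4 -2 -1 0]  so -627/256
v_12 [rrrbbrrrbbrr]  L=[-3 -5/2 -79/32 -157/64]  R=[-627/256 -313/128 -39/16 -19/8 -9/4 -2 -1 0]  so -1255/512
v_13 [rrrbbrrrbbrrb]  L=[-3 -5/2 -79/32 -157/64 -1255/512]  R=[-627/256 -313/128 -39/16 -19/8 -9/4 -2 -1 0]  so -2509/1024
v_14 [rrrbbrrrbbrrbr]  L=[-3 -5/2 -79/32 -157/64 -1255/512]  R=[-2509/1024 -627/256 -313/128 -39/16 -19/8 -9/4 -2 -1 0]  so -5019/2048
v_15 [rrrbbrrrbbrrbrb]  L=[-3 -5/2 -79/32 -157/64 -1255/512 -5019/2048]  R=[-2509/1024 -627/256 -313/128 -39/16 -19/8 -9/4 -2 -1 0]  so -10037/4096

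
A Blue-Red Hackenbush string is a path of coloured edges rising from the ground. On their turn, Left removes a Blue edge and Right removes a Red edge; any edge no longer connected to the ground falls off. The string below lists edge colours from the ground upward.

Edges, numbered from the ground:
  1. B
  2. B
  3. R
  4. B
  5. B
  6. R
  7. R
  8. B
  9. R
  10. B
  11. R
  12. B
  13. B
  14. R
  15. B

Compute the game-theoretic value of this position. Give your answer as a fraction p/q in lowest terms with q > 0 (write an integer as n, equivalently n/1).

14683/8192

edge 1 of 15 (B): { 0 |  } gives 1
edge 2 of 15 (B): { 0,1 |  } gives 2
edge 3 of 15 (R): { 0,1 | 2 } gives 3/2
edge 4 of 15 (B): { 0,1,3/2 | 2 } gives 7/4
edge 5 of 15 (B): { 0,1,3/2,7/4 | 2 } gives 15/8
edge 6 of 15 (R): { 0,1,3/2,7/4 | 15/8,2 } gives 29/16
edge 7 of 15 (R): { 0,1,3/2,7/4 | 29/16,15/8,2 } gives 57/32
edge 8 of 15 (B): { 0,1,3/2,7/4,57/32 | 29/16,15/8,2 } gives 115/64
edge 9 of 15 (R): { 0,1,3/2,7/4,57/32 | 115/64,29/16,15/8,2 } gives 229/128
edge 10 of 15 (B): { 0,1,3/2,7/4,57/32,229/128 | 115/64,29/16,15/8,2 } gives 459/256
edge 11 of 15 (R): { 0,1,3/2,7/4,57/32,229/128 | 459/256,115/64,29/16,15/8,2 } gives 917/512
edge 12 of 15 (B): { 0,1,3/2,7/4,57/32,229/128,917/512 | 459/256,115/64,29/16,15/8,2 } gives 1835/1024
edge 13 of 15 (B): { 0,1,3/2,7/4,57/32,229/128,917/512,1835/1024 | 459/256,115/64,29/16,15/8,2 } gives 3671/2048
edge 14 of 15 (R): { 0,1,3/2,7/4,57/32,229/128,917/512,1835/1024 | 3671/2048,459/256,115/64,29/16,15/8,2 } gives 7341/4096
edge 15 of 15 (B): { 0,1,3/2,7/4,57/32,229/128,917/512,1835/1024,7341/4096 | 3671/2048,459/256,115/64,29/16,15/8,2 } gives 14683/8192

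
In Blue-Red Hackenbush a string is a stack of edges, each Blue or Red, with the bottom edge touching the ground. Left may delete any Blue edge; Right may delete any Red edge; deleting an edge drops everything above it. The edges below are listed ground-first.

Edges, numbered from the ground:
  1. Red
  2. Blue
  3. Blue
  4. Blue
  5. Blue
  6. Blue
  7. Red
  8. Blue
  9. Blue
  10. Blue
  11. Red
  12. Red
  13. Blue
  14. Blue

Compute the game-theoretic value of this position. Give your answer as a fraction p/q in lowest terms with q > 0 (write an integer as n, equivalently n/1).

val_1 [R]  L=[(no moves)]  R=[0]  -> -1
val_2 [RB]  L=[-1]  R=[0]  -> -1/2
val_3 [RBB]  L=[-1 -1/2]  R=[0]  -> -1/4
val_4 [RBBB]  L=[-1 -1/2 -1/4]  R=[0]  -> -1/8
val_5 [RBBBB]  L=[-1 -1/2 -1/4 -1/8]  R=[0]  -> -1/16
val_6 [RBBBBB]  L=[-1 -1/2 -1/4 -1/8 -1/16]  R=[0]  -> -1/32
val_7 [RBBBBBR]  L=[-1 -1/2 -1/4 -1/8 -1/16]  R=[-1/32 0]  -> -3/64
val_8 [RBBBBBRB]  L=[-1 -1/2 -1/4 -1/8 -1/16 -3/64]  R=[-1/32 0]  -> -5/128
val_9 [RBBBBBRBB]  L=[-1 -1/2 -1/4 -1/8 -1/16 -3/64 -5/128]  R=[-1/32 0]  -> -9/256
val_10 [RBBBBBRBBB]  L=[-1 -1/2 -1/4 -1/8 -1/16 -3/64 -5/128 -9/256]  R=[-1/32 0]  -> -17/512
val_11 [RBBBBBRBBBR]  L=[-1 -1/2 -1/4 -1/8 -1/16 -3/64 -5/128 -9/256]  R=[-17/512 -1/32 0]  -> -35/1024
val_12 [RBBBBBRBBBRR]  L=[-1 -1/2 -1/4 -1/8 -1/16 -3/64 -5/128 -9/256]  R=[-35/1024 -17/512 -1/32 0]  -> -71/2048
val_13 [RBBBBBRBBBRRB]  L=[-1 -1/2 -1/4 -1/8 -1/16 -3/64 -5/128 -9/256 -71/2048]  R=[-35/1024 -17/512 -1/32 0]  -> -141/4096
val_14 [RBBBBBRBBBRRBB]  L=[-1 -1/2 -1/4 -1/8 -1/16 -3/64 -5/128 -9/256 -71/2048 -141/4096]  R=[-35/1024 -17/512 -1/32 0]  -> -281/8192

-281/8192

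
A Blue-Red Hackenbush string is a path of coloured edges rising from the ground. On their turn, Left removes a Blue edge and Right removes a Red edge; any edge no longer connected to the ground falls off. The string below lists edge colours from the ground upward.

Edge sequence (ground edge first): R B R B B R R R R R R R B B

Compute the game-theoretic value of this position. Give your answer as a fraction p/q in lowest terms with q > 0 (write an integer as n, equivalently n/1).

-5113/8192

Recurse on prefixes of the 14-edge string R B R B B R R R R R R R B B:
G_1 [R]  L=[·]  R=[0]  = -1
G_2 [RB]  L=[-1]  R=[0]  = -1/2
G_3 [RBR]  L=[-1]  R=[-1/2 0]  = -3/4
G_4 [RBRB]  L=[-1 -3/4]  R=[-1/2 0]  = -5/8
G_5 [RBRBB]  L=[-1 -3/4 -5/8]  R=[-1/2 0]  = -9/16
G_6 [RBRBBR]  L=[-1 -3/4 -5/8]  R=[-9/16 -1/2 0]  = -19/32
G_7 [RBRBBRR]  L=[-1 -3/4 -5/8]  R=[-19/32 -9/16 -1/2 0]  = -39/64
G_8 [RBRBBRRR]  L=[-1 -3/4 -5/8]  R=[-39/64 -19/32 -9/16 -1/2 0]  = -79/128
G_9 [RBRBBRRRR]  L=[-1 -3/4 -5/8]  R=[-79/128 -39/64 -19/32 -9/16 -1/2 0]  = -159/256
G_10 [RBRBBRRRRR]  L=[-1 -3/4 -5/8]  R=[-159/256 -79/128 -39/64 -19/32 -9/16 -1/2 0]  = -319/512
G_11 [RBRBBRRRRRR]  L=[-1 -3/4 -5/8]  R=[-319/512 -159/256 -79/128 -39/64 -19/32 -9/16 -1/2 0]  = -639/1024
G_12 [RBRBBRRRRRRR]  L=[-1 -3/4 -5/8]  R=[-639/1024 -319/512 -159/256 -79/128 -39/64 -19/32 -9/16 -1/2 0]  = -1279/2048
G_13 [RBRBBRRRRRRRB]  L=[-1 -3/4 -5/8 -1279/2048]  R=[-639/1024 -319/512 -159/256 -79/128 -39/64 -19/32 -9/16 -1/2 0]  = -2557/4096
G_14 [RBRBBRRRRRRRBB]  L=[-1 -3/4 -5/8 -1279/2048 -2557/4096]  R=[-639/1024 -319/512 -159/256 -79/128 -39/64 -19/32 -9/16 -1/2 0]  = -5113/8192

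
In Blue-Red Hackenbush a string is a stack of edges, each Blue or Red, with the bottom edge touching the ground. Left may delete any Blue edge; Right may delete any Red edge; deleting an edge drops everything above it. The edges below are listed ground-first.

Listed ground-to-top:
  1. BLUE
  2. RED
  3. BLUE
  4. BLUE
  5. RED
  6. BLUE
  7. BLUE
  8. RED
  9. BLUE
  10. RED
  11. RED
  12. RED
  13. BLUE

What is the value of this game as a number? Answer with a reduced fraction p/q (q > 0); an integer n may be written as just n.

3491/4096

Recurse on prefixes of the 13-edge string BLUE RED BLUE BLUE RED BLUE BLUE RED BLUE RED RED RED BLUE:
val(B) = { 0 |  } — 1
val(BR) = { 0 | 1 } — 1/2
val(BRB) = { 0,1/2 | 1 } — 3/4
val(BRBB) = { 0,1/2,3/4 | 1 } — 7/8
val(BRBBR) = { 0,1/2,3/4 | 7/8,1 } — 13/16
val(BRBBRB) = { 0,1/2,3/4,13/16 | 7/8,1 } — 27/32
val(BRBBRBB) = { 0,1/2,3/4,13/16,27/32 | 7/8,1 } — 55/64
val(BRBBRBBR) = { 0,1/2,3/4,13/16,27/32 | 55/64,7/8,1 } — 109/128
val(BRBBRBBRB) = { 0,1/2,3/4,13/16,27/32,109/128 | 55/64,7/8,1 } — 219/256
val(BRBBRBBRBR) = { 0,1/2,3/4,13/16,27/32,109/128 | 219/256,55/64,7/8,1 } — 437/512
val(BRBBRBBRBRR) = { 0,1/2,3/4,13/16,27/32,109/128 | 437/512,219/256,55/64,7/8,1 } — 873/1024
val(BRBBRBBRBRRR) = { 0,1/2,3/4,13/16,27/32,109/128 | 873/1024,437/512,219/256,55/64,7/8,1 } — 1745/2048
val(BRBBRBBRBRRRB) = { 0,1/2,3/4,13/16,27/32,109/128,1745/2048 | 873/1024,437/512,219/256,55/64,7/8,1 } — 3491/4096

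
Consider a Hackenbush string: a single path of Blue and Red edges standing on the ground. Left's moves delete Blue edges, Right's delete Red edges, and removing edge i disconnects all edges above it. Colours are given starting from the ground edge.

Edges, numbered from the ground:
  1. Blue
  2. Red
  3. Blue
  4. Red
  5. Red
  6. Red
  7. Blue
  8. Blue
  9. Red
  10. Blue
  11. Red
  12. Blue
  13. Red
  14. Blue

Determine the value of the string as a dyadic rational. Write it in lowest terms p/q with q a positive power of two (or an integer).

4523/8192

B: Left { 0 }, Right { · } gives simplest 1
BR: Left { 0 }, Right { 1 } gives simplest 1/2
BRB: Left { 0, 1/2 }, Right { 1 } gives simplest 3/4
BRBR: Left { 0, 1/2 }, Right { 3/4, 1 } gives simplest 5/8
BRBRR: Left { 0, 1/2 }, Right { 5/8, 3/4, 1 } gives simplest 9/16
BRBRRR: Left { 0, 1/2 }, Right { 9/16, 5/8, 3/4, 1 } gives simplest 17/32
BRBRRRB: Left { 0, 1/2, 17/32 }, Right { 9/16, 5/8, 3/4, 1 } gives simplest 35/64
BRBRRRBB: Left { 0, 1/2, 17/32, 35/64 }, Right { 9/16, 5/8, 3/4, 1 } gives simplest 71/128
BRBRRRBBR: Left { 0, 1/2, 17/32, 35/64 }, Right { 71/128, 9/16, 5/8, 3/4, 1 } gives simplest 141/256
BRBRRRBBRB: Left { 0, 1/2, 17/32, 35/64, 141/256 }, Right { 71/128, 9/16, 5/8, 3/4, 1 } gives simplest 283/512
BRBRRRBBRBR: Left { 0, 1/2, 17/32, 35/64, 141/256 }, Right { 283/512, 71/128, 9/16, 5/8, 3/4, 1 } gives simplest 565/1024
BRBRRRBBRBRB: Left { 0, 1/2, 17/32, 35/64, 141/256, 565/1024 }, Right { 283/512, 71/128, 9/16, 5/8, 3/4, 1 } gives simplest 1131/2048
BRBRRRBBRBRBR: Left { 0, 1/2, 17/32, 35/64, 141/256, 565/1024 }, Right { 1131/2048, 283/512, 71/128, 9/16, 5/8, 3/4, 1 } gives simplest 2261/4096
BRBRRRBBRBRBRB: Left { 0, 1/2, 17/32, 35/64, 141/256, 565/1024, 2261/4096 }, Right { 1131/2048, 283/512, 71/128, 9/16, 5/8, 3/4, 1 } gives simplest 4523/8192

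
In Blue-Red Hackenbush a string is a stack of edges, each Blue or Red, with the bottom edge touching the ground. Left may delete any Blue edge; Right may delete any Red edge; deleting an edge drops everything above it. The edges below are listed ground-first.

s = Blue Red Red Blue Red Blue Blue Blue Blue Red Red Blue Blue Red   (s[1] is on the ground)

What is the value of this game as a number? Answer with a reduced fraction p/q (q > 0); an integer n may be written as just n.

edge 1 of 14 (Blue): { 0 |  } = 1
edge 2 of 14 (Red): { 0 | 1 } = 1/2
edge 3 of 14 (Red): { 0 | 1/2,1 } = 1/4
edge 4 of 14 (Blue): { 0,1/4 | 1/2,1 } = 3/8
edge 5 of 14 (Red): { 0,1/4 | 3/8,1/2,1 } = 5/16
edge 6 of 14 (Blue): { 0,1/4,5/16 | 3/8,1/2,1 } = 11/32
edge 7 of 14 (Blue): { 0,1/4,5/16,11/32 | 3/8,1/2,1 } = 23/64
edge 8 of 14 (Blue): { 0,1/4,5/16,11/32,23/64 | 3/8,1/2,1 } = 47/128
edge 9 of 14 (Blue): { 0,1/4,5/16,11/32,23/64,47/128 | 3/8,1/2,1 } = 95/256
edge 10 of 14 (Red): { 0,1/4,5/16,11/32,23/64,47/128 | 95/256,3/8,1/2,1 } = 189/512
edge 11 of 14 (Red): { 0,1/4,5/16,11/32,23/64,47/128 | 189/512,95/256,3/8,1/2,1 } = 377/1024
edge 12 of 14 (Blue): { 0,1/4,5/16,11/32,23/64,47/128,377/1024 | 189/512,95/256,3/8,1/2,1 } = 755/2048
edge 13 of 14 (Blue): { 0,1/4,5/16,11/32,23/64,47/128,377/1024,755/2048 | 189/512,95/256,3/8,1/2,1 } = 1511/4096
edge 14 of 14 (Red): { 0,1/4,5/16,11/32,23/64,47/128,377/1024,755/2048 | 1511/4096,189/512,95/256,3/8,1/2,1 } = 3021/8192

3021/8192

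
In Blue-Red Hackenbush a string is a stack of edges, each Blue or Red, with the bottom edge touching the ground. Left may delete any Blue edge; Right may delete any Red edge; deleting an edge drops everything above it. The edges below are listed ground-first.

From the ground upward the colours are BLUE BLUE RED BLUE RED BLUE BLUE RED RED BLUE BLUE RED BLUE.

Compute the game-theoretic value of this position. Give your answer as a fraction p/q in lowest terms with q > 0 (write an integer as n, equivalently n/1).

Recurse on prefixes of the 13-edge string BLUE BLUE RED BLUE RED BLUE BLUE RED RED BLUE BLUE RED BLUE:
step 1: add BLUE to get B; options L={ 0 } R={ · } gives 1
step 2: add BLUE to get BB; options L={ 0; 1 } R={ · } gives 2
step 3: add RED to get BBR; options L={ 0; 1 } R={ 2 } gives 3/2
step 4: add BLUE to get BBRB; options L={ 0; 1; 3/2 } R={ 2 } gives 7/4
step 5: add RED to get BBRBR; options L={ 0; 1; 3/2 } R={ 7/4; 2 } gives 13/8
step 6: add BLUE to get BBRBRB; options L={ 0; 1; 3/2; 13/8 } R={ 7/4; 2 } gives 27/16
step 7: add BLUE to get BBRBRBB; options L={ 0; 1; 3/2; 13/8; 27/16 } R={ 7/4; 2 } gives 55/32
step 8: add RED to get BBRBRBBR; options L={ 0; 1; 3/2; 13/8; 27/16 } R={ 55/32; 7/4; 2 } gives 109/64
step 9: add RED to get BBRBRBBRR; options L={ 0; 1; 3/2; 13/8; 27/16 } R={ 109/64; 55/32; 7/4; 2 } gives 217/128
step 10: add BLUE to get BBRBRBBRRB; options L={ 0; 1; 3/2; 13/8; 27/16; 217/128 } R={ 109/64; 55/32; 7/4; 2 } gives 435/256
step 11: add BLUE to get BBRBRBBRRBB; options L={ 0; 1; 3/2; 13/8; 27/16; 217/128; 435/256 } R={ 109/64; 55/32; 7/4; 2 } gives 871/512
step 12: add RED to get BBRBRBBRRBBR; options L={ 0; 1; 3/2; 13/8; 27/16; 217/128; 435/256 } R={ 871/512; 109/64; 55/32; 7/4; 2 } gives 1741/1024
step 13: add BLUE to get BBRBRBBRRBBRB; options L={ 0; 1; 3/2; 13/8; 27/16; 217/128; 435/256; 1741/1024 } R={ 871/512; 109/64; 55/32; 7/4; 2 } gives 3483/2048

3483/2048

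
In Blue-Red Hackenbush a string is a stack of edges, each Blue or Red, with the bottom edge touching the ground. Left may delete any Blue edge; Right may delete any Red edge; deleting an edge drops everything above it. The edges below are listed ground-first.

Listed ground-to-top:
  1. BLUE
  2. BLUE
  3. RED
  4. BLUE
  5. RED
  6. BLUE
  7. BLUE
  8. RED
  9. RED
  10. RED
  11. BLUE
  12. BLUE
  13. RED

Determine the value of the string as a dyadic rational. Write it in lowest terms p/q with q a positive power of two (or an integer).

3469/2048

val_1 [B]  L=[0]  R=[∅]  — 1
val_2 [BB]  L=[0 1]  R=[∅]  — 2
val_3 [BBR]  L=[0 1]  R=[2]  — 3/2
val_4 [BBRB]  L=[0 1 3/2]  R=[2]  — 7/4
val_5 [BBRBR]  L=[0 1 3/2]  R=[7/4 2]  — 13/8
val_6 [BBRBRB]  L=[0 1 3/2 13/8]  R=[7/4 2]  — 27/16
val_7 [BBRBRBB]  L=[0 1 3/2 13/8 27/16]  R=[7/4 2]  — 55/32
val_8 [BBRBRBBR]  L=[0 1 3/2 13/8 27/16]  R=[55/32 7/4 2]  — 109/64
val_9 [BBRBRBBRR]  L=[0 1 3/2 13/8 27/16]  R=[109/64 55/32 7/4 2]  — 217/128
val_10 [BBRBRBBRRR]  L=[0 1 3/2 13/8 27/16]  R=[217/128 109/64 55/32 7/4 2]  — 433/256
val_11 [BBRBRBBRRRB]  L=[0 1 3/2 13/8 27/16 433/256]  R=[217/128 109/64 55/32 7/4 2]  — 867/512
val_12 [BBRBRBBRRRBB]  L=[0 1 3/2 13/8 27/16 433/256 867/512]  R=[217/128 109/64 55/32 7/4 2]  — 1735/1024
val_13 [BBRBRBBRRRBBR]  L=[0 1 3/2 13/8 27/16 433/256 867/512]  R=[1735/1024 217/128 109/64 55/32 7/4 2]  — 3469/2048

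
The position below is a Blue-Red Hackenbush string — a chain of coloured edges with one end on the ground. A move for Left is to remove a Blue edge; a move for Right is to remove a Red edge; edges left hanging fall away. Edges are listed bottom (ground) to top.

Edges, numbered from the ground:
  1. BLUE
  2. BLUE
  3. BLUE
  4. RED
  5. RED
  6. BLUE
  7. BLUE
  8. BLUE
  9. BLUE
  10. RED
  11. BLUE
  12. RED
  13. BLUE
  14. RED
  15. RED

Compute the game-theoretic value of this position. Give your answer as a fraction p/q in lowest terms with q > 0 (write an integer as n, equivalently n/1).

Build value(s[:k]) for k = 1..15, string s = BLUE BLUE BLUE RED RED BLUE BLUE BLUE BLUE RED BLUE RED BLUE RED RED.
value(B) = { 0 | — } → 1
value(BB) = { 0, 1 | — } → 2
value(BBB) = { 0, 1, 2 | — } → 3
value(BBBR) = { 0, 1, 2 | 3 } → 5/2
value(BBBRR) = { 0, 1, 2 | 5/2, 3 } → 9/4
value(BBBRRB) = { 0, 1, 2, 9/4 | 5/2, 3 } → 19/8
value(BBBRRBB) = { 0, 1, 2, 9/4, 19/8 | 5/2, 3 } → 39/16
value(BBBRRBBB) = { 0, 1, 2, 9/4, 19/8, 39/16 | 5/2, 3 } → 79/32
value(BBBRRBBBB) = { 0, 1, 2, 9/4, 19/8, 39/16, 79/32 | 5/2, 3 } → 159/64
value(BBBRRBBBBR) = { 0, 1, 2, 9/4, 19/8, 39/16, 79/32 | 159/64, 5/2, 3 } → 317/128
value(BBBRRBBBBRB) = { 0, 1, 2, 9/4, 19/8, 39/16, 79/32, 317/128 | 159/64, 5/2, 3 } → 635/256
value(BBBRRBBBBRBR) = { 0, 1, 2, 9/4, 19/8, 39/16, 79/32, 317/128 | 635/256, 159/64, 5/2, 3 } → 1269/512
value(BBBRRBBBBRBRB) = { 0, 1, 2, 9/4, 19/8, 39/16, 79/32, 317/128, 1269/512 | 635/256, 159/64, 5/2, 3 } → 2539/1024
value(BBBRRBBBBRBRBR) = { 0, 1, 2, 9/4, 19/8, 39/16, 79/32, 317/128, 1269/512 | 2539/1024, 635/256, 159/64, 5/2, 3 } → 5077/2048
value(BBBRRBBBBRBRBRR) = { 0, 1, 2, 9/4, 19/8, 39/16, 79/32, 317/128, 1269/512 | 5077/2048, 2539/1024, 635/256, 159/64, 5/2, 3 } → 10153/4096

10153/4096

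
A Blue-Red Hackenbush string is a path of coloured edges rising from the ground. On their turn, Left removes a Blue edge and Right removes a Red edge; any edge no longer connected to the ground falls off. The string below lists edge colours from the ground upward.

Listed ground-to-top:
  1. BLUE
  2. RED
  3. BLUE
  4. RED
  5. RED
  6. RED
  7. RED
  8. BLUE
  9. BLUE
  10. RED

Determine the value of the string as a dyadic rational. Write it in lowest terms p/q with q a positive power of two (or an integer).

Prefix values for BLUE RED BLUE RED RED RED RED BLUE BLUE RED via {L|R} + simplicity:
g_1 [B]  L=[0]  R=[none]  = 1
g_2 [BR]  L=[0]  R=[1]  = 1/2
g_3 [BRB]  L=[0, 1/2]  R=[1]  = 3/4
g_4 [BRBR]  L=[0, 1/2]  R=[3/4, 1]  = 5/8
g_5 [BRBRR]  L=[0, 1/2]  R=[5/8, 3/4, 1]  = 9/16
g_6 [BRBRRR]  L=[0, 1/2]  R=[9/16, 5/8, 3/4, 1]  = 17/32
g_7 [BRBRRRR]  L=[0, 1/2]  R=[17/32, 9/16, 5/8, 3/4, 1]  = 33/64
g_8 [BRBRRRRB]  L=[0, 1/2, 33/64]  R=[17/32, 9/16, 5/8, 3/4, 1]  = 67/128
g_9 [BRBRRRRBB]  L=[0, 1/2, 33/64, 67/128]  R=[17/32, 9/16, 5/8, 3/4, 1]  = 135/256
g_10 [BRBRRRRBBR]  L=[0, 1/2, 33/64, 67/128]  R=[135/256, 17/32, 9/16, 5/8, 3/4, 1]  = 269/512

269/512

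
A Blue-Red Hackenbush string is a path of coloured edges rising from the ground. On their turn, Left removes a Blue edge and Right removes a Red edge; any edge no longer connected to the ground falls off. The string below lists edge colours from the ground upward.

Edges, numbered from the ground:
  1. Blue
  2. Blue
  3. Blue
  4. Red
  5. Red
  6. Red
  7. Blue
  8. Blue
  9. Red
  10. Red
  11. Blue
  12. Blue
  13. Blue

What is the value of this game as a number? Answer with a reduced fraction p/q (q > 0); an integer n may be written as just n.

Prefix values for Blue Blue Blue Red Red Red Blue Blue Red Red Blue Blue Blue via {L|R} + simplicity:
1 of 13 · B · max L 0 · min R +∞ => 1
2 of 13 · BB · max L 1 · min R +∞ => 2
3 of 13 · BBB · max L 2 · min R +∞ => 3
4 of 13 · BBBR · max L 2 · min R 3 => 5/2
5 of 13 · BBBRR · max L 2 · min R 5/2 => 9/4
6 of 13 · BBBRRR · max L 2 · min R 9/4 => 17/8
7 of 13 · BBBRRRB · max L 17/8 · min R 9/4 => 35/16
8 of 13 · BBBRRRBB · max L 35/16 · min R 9/4 => 71/32
9 of 13 · BBBRRRBBR · max L 35/16 · min R 71/32 => 141/64
10 of 13 · BBBRRRBBRR · max L 35/16 · min R 141/64 => 281/128
11 of 13 · BBBRRRBBRRB · max L 281/128 · min R 141/64 => 563/256
12 of 13 · BBBRRRBBRRBB · max L 563/256 · min R 141/64 => 1127/512
13 of 13 · BBBRRRBBRRBBB · max L 1127/512 · min R 141/64 => 2255/1024

2255/1024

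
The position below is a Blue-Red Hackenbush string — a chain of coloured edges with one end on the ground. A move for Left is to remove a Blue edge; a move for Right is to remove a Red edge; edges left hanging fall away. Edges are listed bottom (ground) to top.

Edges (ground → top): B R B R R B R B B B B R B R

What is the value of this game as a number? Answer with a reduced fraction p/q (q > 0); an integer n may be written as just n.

Build g(s[:k]) for k = 1..14, string s = B R B R R B R B B B B R B R.
1 of 14 · B · max L 0 · min R +∞ gives 1
2 of 14 · BR · max L 0 · min R 1 gives 1/2
3 of 14 · BRB · max L 1/2 · min R 1 gives 3/4
4 of 14 · BRBR · max L 1/2 · min R 3/4 gives 5/8
5 of 14 · BRBRR · max L 1/2 · min R 5/8 gives 9/16
6 of 14 · BRBRRB · max L 9/16 · min R 5/8 gives 19/32
7 of 14 · BRBRRBR · max L 9/16 · min R 19/32 gives 37/64
8 of 14 · BRBRRBRB · max L 37/64 · min R 19/32 gives 75/128
9 of 14 · BRBRRBRBB · max L 75/128 · min R 19/32 gives 151/256
10 of 14 · BRBRRBRBBB · max L 151/256 · min R 19/32 gives 303/512
11 of 14 · BRBRRBRBBBB · max L 303/512 · min R 19/32 gives 607/1024
12 of 14 · BRBRRBRBBBBR · max L 303/512 · min R 607/1024 gives 1213/2048
13 of 14 · BRBRRBRBBBBRB · max L 1213/2048 · min R 607/1024 gives 2427/4096
14 of 14 · BRBRRBRBBBBRBR · max L 1213/2048 · min R 2427/4096 gives 4853/8192

4853/8192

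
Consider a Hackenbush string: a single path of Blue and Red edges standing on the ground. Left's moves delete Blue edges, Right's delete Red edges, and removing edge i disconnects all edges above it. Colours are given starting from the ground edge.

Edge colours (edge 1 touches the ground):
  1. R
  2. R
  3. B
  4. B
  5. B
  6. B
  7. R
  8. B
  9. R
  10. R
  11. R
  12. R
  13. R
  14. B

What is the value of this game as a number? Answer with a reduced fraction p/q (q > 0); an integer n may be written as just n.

-4477/4096

1 of 14 · R · max L −∞ · min R 0 ⇒ -1
2 of 14 · RR · max L −∞ · min R -1 ⇒ -2
3 of 14 · RRB · max L -2 · min R -1 ⇒ -3/2
4 of 14 · RRBB · max L -3/2 · min R -1 ⇒ -5/4
5 of 14 · RRBBB · max L -5/4 · min R -1 ⇒ -9/8
6 of 14 · RRBBBB · max L -9/8 · min R -1 ⇒ -17/16
7 of 14 · RRBBBBR · max L -9/8 · min R -17/16 ⇒ -35/32
8 of 14 · RRBBBBRB · max L -35/32 · min R -17/16 ⇒ -69/64
9 of 14 · RRBBBBRBR · max L -35/32 · min R -69/64 ⇒ -139/128
10 of 14 · RRBBBBRBRR · max L -35/32 · min R -139/128 ⇒ -279/256
11 of 14 · RRBBBBRBRRR · max L -35/32 · min R -279/256 ⇒ -559/512
12 of 14 · RRBBBBRBRRRR · max L -35/32 · min R -559/512 ⇒ -1119/1024
13 of 14 · RRBBBBRBRRRRR · max L -35/32 · min R -1119/1024 ⇒ -2239/2048
14 of 14 · RRBBBBRBRRRRRB · max L -2239/2048 · min R -1119/1024 ⇒ -4477/4096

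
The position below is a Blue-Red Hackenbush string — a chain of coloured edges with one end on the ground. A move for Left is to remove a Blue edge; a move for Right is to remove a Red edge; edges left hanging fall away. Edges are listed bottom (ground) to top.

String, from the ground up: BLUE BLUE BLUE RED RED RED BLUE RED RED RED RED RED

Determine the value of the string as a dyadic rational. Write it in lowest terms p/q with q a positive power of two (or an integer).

1089/512

Build value(s[:k]) for k = 1..12, string s = BLUE BLUE BLUE RED RED RED BLUE RED RED RED RED RED.
value(B) = { 0 | ∅ } so 1
value(BB) = { 0,1 | ∅ } so 2
value(BBB) = { 0,1,2 | ∅ } so 3
value(BBBR) = { 0,1,2 | 3 } so 5/2
value(BBBRR) = { 0,1,2 | 5/2,3 } so 9/4
value(BBBRRR) = { 0,1,2 | 9/4,5/2,3 } so 17/8
value(BBBRRRB) = { 0,1,2,17/8 | 9/4,5/2,3 } so 35/16
value(BBBRRRBR) = { 0,1,2,17/8 | 35/16,9/4,5/2,3 } so 69/32
value(BBBRRRBRR) = { 0,1,2,17/8 | 69/32,35/16,9/4,5/2,3 } so 137/64
value(BBBRRRBRRR) = { 0,1,2,17/8 | 137/64,69/32,35/16,9/4,5/2,3 } so 273/128
value(BBBRRRBRRRR) = { 0,1,2,17/8 | 273/128,137/64,69/32,35/16,9/4,5/2,3 } so 545/256
value(BBBRRRBRRRRR) = { 0,1,2,17/8 | 545/256,273/128,137/64,69/32,35/16,9/4,5/2,3 } so 1089/512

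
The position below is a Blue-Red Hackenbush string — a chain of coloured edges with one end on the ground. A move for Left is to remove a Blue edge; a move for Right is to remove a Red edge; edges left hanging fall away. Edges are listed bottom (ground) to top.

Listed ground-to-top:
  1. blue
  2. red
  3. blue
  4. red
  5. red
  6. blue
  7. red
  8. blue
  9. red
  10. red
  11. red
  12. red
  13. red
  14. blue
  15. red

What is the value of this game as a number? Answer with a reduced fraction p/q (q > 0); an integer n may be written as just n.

Build value(s[:k]) for k = 1..15, string s = blue red blue red red blue red blue red red red red red blue red.
1 of 15 · b · max L 0 · min R +∞ = 1
2 of 15 · br · max L 0 · min R 1 = 1/2
3 of 15 · brb · max L 1/2 · min R 1 = 3/4
4 of 15 · brbr · max L 1/2 · min R 3/4 = 5/8
5 of 15 · brbrr · max L 1/2 · min R 5/8 = 9/16
6 of 15 · brbrrb · max L 9/16 · min R 5/8 = 19/32
7 of 15 · brbrrbr · max L 9/16 · min R 19/32 = 37/64
8 of 15 · brbrrbrb · max L 37/64 · min R 19/32 = 75/128
9 of 15 · brbrrbrbr · max L 37/64 · min R 75/128 = 149/256
10 of 15 · brbrrbrbrr · max L 37/64 · min R 149/256 = 297/512
11 of 15 · brbrrbrbrrr · max L 37/64 · min R 297/512 = 593/1024
12 of 15 · brbrrbrbrrrr · max L 37/64 · min R 593/1024 = 1185/2048
13 of 15 · brbrrbrbrrrrr · max L 37/64 · min R 1185/2048 = 2369/4096
14 of 15 · brbrrbrbrrrrrb · max L 2369/4096 · min R 1185/2048 = 4739/8192
15 of 15 · brbrrbrbrrrrrbr · max L 2369/4096 · min R 4739/8192 = 9477/16384

9477/16384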